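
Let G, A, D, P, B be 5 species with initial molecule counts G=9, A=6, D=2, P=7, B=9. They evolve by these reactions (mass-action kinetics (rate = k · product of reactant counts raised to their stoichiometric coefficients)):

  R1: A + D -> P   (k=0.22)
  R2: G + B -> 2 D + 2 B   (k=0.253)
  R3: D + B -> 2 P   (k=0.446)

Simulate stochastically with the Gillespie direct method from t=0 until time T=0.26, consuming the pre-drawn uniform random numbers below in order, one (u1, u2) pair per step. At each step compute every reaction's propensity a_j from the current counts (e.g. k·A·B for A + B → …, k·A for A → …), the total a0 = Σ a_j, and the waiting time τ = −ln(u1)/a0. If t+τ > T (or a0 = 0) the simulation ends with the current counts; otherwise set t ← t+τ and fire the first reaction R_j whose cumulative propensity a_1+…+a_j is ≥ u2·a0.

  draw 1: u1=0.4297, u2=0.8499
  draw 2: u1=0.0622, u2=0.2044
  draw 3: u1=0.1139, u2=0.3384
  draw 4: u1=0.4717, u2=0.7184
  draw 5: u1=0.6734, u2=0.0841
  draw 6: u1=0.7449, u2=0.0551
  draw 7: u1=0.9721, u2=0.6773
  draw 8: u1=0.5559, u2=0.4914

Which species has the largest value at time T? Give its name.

Dominant species at T: P

t=0.000: G=9 A=6 D=2 P=7 B=9
Draw 1: a1=2.640, a2=20.493, a3=8.028, a0=31.161; τ=−ln(0.4297)/31.161=0.027 → t=0.027; u2·a0=0.8499·31.161=26.484; a1+a2=23.133 < 26.484 ≤ a1+…+a3=31.161 → R3 fires; G=9 A=6 D=1 P=9 B=8
Draw 2: a1=1.320, a2=18.216, a3=3.568, a0=23.104; τ=−ln(0.0622)/23.104=0.120 → t=0.147; u2·a0=0.2044·23.104=4.722; a1=1.320 < 4.722 ≤ a1+a2=19.536 → R2 fires; G=8 A=6 D=3 P=9 B=9
Draw 3: a1=3.960, a2=18.216, a3=12.042, a0=34.218; τ=−ln(0.1139)/34.218=0.063 → t=0.211; u2·a0=0.3384·34.218=11.579; a1=3.960 < 11.579 ≤ a1+a2=22.176 → R2 fires; G=7 A=6 D=5 P=9 B=10
Draw 4: a1=6.600, a2=17.710, a3=22.300, a0=46.610; τ=−ln(0.4717)/46.610=0.016 → t=0.227; u2·a0=0.7184·46.610=33.485; a1+a2=24.310 < 33.485 ≤ a1+…+a3=46.610 → R3 fires; G=7 A=6 D=4 P=11 B=9
Draw 5: a1=5.280, a2=15.939, a3=16.056, a0=37.275; τ=−ln(0.6734)/37.275=0.011 → t=0.238; u2·a0=0.0841·37.275=3.135 ≤ a1=5.280 → R1 fires; G=7 A=5 D=3 P=12 B=9
Draw 6: a1=3.300, a2=15.939, a3=12.042, a0=31.281; τ=−ln(0.7449)/31.281=0.009 → t=0.247; u2·a0=0.0551·31.281=1.724 ≤ a1=3.300 → R1 fires; G=7 A=4 D=2 P=13 B=9
Draw 7: a1=1.760, a2=15.939, a3=8.028, a0=25.727; τ=−ln(0.9721)/25.727=0.001 → t=0.248; u2·a0=0.6773·25.727=17.425; a1=1.760 < 17.425 ≤ a1+a2=17.699 → R2 fires; G=6 A=4 D=4 P=13 B=10
Draw 8: a1=3.520, a2=15.180, a3=17.840, a0=36.540; τ=−ln(0.5559)/36.540=0.016 → t=0.264 > T=0.26: stop.
At T=0.26: G=6 A=4 D=4 P=13 B=10; the largest is P.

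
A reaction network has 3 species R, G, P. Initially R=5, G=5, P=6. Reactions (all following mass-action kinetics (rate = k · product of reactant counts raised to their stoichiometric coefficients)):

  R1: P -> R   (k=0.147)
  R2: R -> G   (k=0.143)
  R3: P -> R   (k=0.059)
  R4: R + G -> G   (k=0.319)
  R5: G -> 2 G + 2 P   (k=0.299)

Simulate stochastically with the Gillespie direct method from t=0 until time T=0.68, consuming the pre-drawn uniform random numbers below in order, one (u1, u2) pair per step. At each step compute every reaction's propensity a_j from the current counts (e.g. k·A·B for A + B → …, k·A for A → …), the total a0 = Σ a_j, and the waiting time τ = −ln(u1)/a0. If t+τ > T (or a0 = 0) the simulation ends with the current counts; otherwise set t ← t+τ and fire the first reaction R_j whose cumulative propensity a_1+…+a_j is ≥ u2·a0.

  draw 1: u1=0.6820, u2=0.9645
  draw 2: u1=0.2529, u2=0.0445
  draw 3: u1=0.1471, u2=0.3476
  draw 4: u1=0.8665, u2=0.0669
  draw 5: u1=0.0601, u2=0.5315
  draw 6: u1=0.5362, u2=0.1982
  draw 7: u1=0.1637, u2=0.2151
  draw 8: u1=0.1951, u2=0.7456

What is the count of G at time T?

G at T = 6

t=0.000: R=5 G=5 P=6
Draw 1: a1=0.882, a2=0.715, a3=0.354, a4=7.975, a5=1.495, a0=11.421; τ=−ln(0.6820)/11.421=0.034 → t=0.034; u2·a0=0.9645·11.421=11.016; a1+…+a4=9.926 < 11.016 ≤ a1+…+a5=11.421 → R5 fires; R=5 G=6 P=8
Draw 2: a1=1.176, a2=0.715, a3=0.472, a4=9.570, a5=1.794, a0=13.727; τ=−ln(0.2529)/13.727=0.100 → t=0.134; u2·a0=0.0445·13.727=0.611 ≤ a1=1.176 → R1 fires; R=6 G=6 P=7
Draw 3: a1=1.029, a2=0.858, a3=0.413, a4=11.484, a5=1.794, a0=15.578; τ=−ln(0.1471)/15.578=0.123 → t=0.257; u2·a0=0.3476·15.578=5.415; a1+…+a3=2.300 < 5.415 ≤ a1+…+a4=13.784 → R4 fires; R=5 G=6 P=7
Draw 4: a1=1.029, a2=0.715, a3=0.413, a4=9.570, a5=1.794, a0=13.521; τ=−ln(0.8665)/13.521=0.011 → t=0.267; u2·a0=0.0669·13.521=0.905 ≤ a1=1.029 → R1 fires; R=6 G=6 P=6
Draw 5: a1=0.882, a2=0.858, a3=0.354, a4=11.484, a5=1.794, a0=15.372; τ=−ln(0.0601)/15.372=0.183 → t=0.450; u2·a0=0.5315·15.372=8.170; a1+…+a3=2.094 < 8.170 ≤ a1+…+a4=13.578 → R4 fires; R=5 G=6 P=6
Draw 6: a1=0.882, a2=0.715, a3=0.354, a4=9.570, a5=1.794, a0=13.315; τ=−ln(0.5362)/13.315=0.047 → t=0.497; u2·a0=0.1982·13.315=2.639; a1+…+a3=1.951 < 2.639 ≤ a1+…+a4=11.521 → R4 fires; R=4 G=6 P=6
Draw 7: a1=0.882, a2=0.572, a3=0.354, a4=7.656, a5=1.794, a0=11.258; τ=−ln(0.1637)/11.258=0.161 → t=0.658; u2·a0=0.2151·11.258=2.422; a1+…+a3=1.808 < 2.422 ≤ a1+…+a4=9.464 → R4 fires; R=3 G=6 P=6
Draw 8: a1=0.882, a2=0.429, a3=0.354, a4=5.742, a5=1.794, a0=9.201; τ=−ln(0.1951)/9.201=0.178 → t=0.835 > T=0.68: stop.
Read off G at T=0.68: 6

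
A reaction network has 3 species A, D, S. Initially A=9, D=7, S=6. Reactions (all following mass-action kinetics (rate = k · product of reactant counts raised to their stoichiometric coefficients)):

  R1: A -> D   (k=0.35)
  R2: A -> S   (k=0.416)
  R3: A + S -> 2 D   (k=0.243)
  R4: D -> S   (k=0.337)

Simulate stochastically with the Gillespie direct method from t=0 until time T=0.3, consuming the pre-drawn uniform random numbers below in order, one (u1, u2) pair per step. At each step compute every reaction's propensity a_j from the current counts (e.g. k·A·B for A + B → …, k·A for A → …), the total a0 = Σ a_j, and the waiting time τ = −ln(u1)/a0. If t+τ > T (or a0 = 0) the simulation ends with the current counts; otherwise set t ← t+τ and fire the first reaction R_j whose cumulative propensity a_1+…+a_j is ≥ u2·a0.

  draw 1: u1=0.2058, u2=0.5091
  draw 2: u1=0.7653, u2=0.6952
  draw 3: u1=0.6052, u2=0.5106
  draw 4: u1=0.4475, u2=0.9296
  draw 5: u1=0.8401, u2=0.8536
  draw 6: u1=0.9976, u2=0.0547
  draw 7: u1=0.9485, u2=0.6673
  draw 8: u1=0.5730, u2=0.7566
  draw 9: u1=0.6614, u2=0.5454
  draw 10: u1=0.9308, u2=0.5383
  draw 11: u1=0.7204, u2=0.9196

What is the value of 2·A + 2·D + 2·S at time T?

Value at T = 44

Check how each reaction changes W = 2·A + 2·D + 2·S (weight of products minus weight of reactants):
R1: A -> D: (2·1) − (2·1) = 2 − 2 = 0
R2: A -> S: (2·1) − (2·1) = 2 − 2 = 0
R3: A + S -> 2 D: (2·2) − (2·1 + 2·1) = 4 − 4 = 0
R4: D -> S: (2·1) − (2·1) = 2 − 2 = 0
Every reaction leaves W unchanged, so W is conserved and no simulation is needed: W(T) = W(0) = 2·9 + 2·7 + 2·6 = 44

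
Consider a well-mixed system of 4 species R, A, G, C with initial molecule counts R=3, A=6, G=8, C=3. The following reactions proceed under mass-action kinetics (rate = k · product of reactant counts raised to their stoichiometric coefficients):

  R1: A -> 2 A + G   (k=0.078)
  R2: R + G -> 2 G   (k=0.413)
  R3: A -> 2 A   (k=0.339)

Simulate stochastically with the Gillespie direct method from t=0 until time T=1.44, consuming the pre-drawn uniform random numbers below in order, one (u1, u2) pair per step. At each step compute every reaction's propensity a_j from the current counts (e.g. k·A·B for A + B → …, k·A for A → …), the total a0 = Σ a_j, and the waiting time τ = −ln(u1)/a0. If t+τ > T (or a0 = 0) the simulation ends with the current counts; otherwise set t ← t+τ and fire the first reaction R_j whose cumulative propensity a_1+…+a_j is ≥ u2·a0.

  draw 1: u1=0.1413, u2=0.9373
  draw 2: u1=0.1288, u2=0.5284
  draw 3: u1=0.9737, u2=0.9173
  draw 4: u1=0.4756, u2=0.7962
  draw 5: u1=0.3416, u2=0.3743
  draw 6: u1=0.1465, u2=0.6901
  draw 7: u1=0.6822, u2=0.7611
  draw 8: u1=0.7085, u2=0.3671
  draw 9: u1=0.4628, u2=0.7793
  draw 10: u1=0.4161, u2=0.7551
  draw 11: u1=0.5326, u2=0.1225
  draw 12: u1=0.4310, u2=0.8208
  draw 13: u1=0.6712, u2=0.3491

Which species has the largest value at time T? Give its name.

t=0.000: R=3 A=6 G=8 C=3
Draw 1: a1=0.468, a2=9.912, a3=2.034, a0=12.414; τ=−ln(0.1413)/12.414=0.158 → t=0.158; u2·a0=0.9373·12.414=11.636; a1+a2=10.380 < 11.636 ≤ a1+…+a3=12.414 → R3 fires; R=3 A=7 G=8 C=3
Draw 2: a1=0.546, a2=9.912, a3=2.373, a0=12.831; τ=−ln(0.1288)/12.831=0.160 → t=0.317; u2·a0=0.5284·12.831=6.780; a1=0.546 < 6.780 ≤ a1+a2=10.458 → R2 fires; R=2 A=7 G=9 C=3
Draw 3: a1=0.546, a2=7.434, a3=2.373, a0=10.353; τ=−ln(0.9737)/10.353=0.003 → t=0.320; u2·a0=0.9173·10.353=9.497; a1+a2=7.980 < 9.497 ≤ a1+…+a3=10.353 → R3 fires; R=2 A=8 G=9 C=3
Draw 4: a1=0.624, a2=7.434, a3=2.712, a0=10.770; τ=−ln(0.4756)/10.770=0.069 → t=0.389; u2·a0=0.7962·10.770=8.575; a1+a2=8.058 < 8.575 ≤ a1+…+a3=10.770 → R3 fires; R=2 A=9 G=9 C=3
Draw 5: a1=0.702, a2=7.434, a3=3.051, a0=11.187; τ=−ln(0.3416)/11.187=0.096 → t=0.485; u2·a0=0.3743·11.187=4.187; a1=0.702 < 4.187 ≤ a1+a2=8.136 → R2 fires; R=1 A=9 G=10 C=3
Draw 6: a1=0.702, a2=4.130, a3=3.051, a0=7.883; τ=−ln(0.1465)/7.883=0.244 → t=0.729; u2·a0=0.6901·7.883=5.440; a1+a2=4.832 < 5.440 ≤ a1+…+a3=7.883 → R3 fires; R=1 A=10 G=10 C=3
Draw 7: a1=0.780, a2=4.130, a3=3.390, a0=8.300; τ=−ln(0.6822)/8.300=0.046 → t=0.775; u2·a0=0.7611·8.300=6.317; a1+a2=4.910 < 6.317 ≤ a1+…+a3=8.300 → R3 fires; R=1 A=11 G=10 C=3
Draw 8: a1=0.858, a2=4.130, a3=3.729, a0=8.717; τ=−ln(0.7085)/8.717=0.040 → t=0.814; u2·a0=0.3671·8.717=3.200; a1=0.858 < 3.200 ≤ a1+a2=4.988 → R2 fires; R=0 A=11 G=11 C=3
Draw 9: a1=0.858, a2=0.000, a3=3.729, a0=4.587; τ=−ln(0.4628)/4.587=0.168 → t=0.982; u2·a0=0.7793·4.587=3.575; a1+a2=0.858 < 3.575 ≤ a1+…+a3=4.587 → R3 fires; R=0 A=12 G=11 C=3
Draw 10: a1=0.936, a2=0.000, a3=4.068, a0=5.004; τ=−ln(0.4161)/5.004=0.175 → t=1.157; u2·a0=0.7551·5.004=3.779; a1+a2=0.936 < 3.779 ≤ a1+…+a3=5.004 → R3 fires; R=0 A=13 G=11 C=3
Draw 11: a1=1.014, a2=0.000, a3=4.407, a0=5.421; τ=−ln(0.5326)/5.421=0.116 → t=1.274; u2·a0=0.1225·5.421=0.664 ≤ a1=1.014 → R1 fires; R=0 A=14 G=12 C=3
Draw 12: a1=1.092, a2=0.000, a3=4.746, a0=5.838; τ=−ln(0.4310)/5.838=0.144 → t=1.418; u2·a0=0.8208·5.838=4.792; a1+a2=1.092 < 4.792 ≤ a1+…+a3=5.838 → R3 fires; R=0 A=15 G=12 C=3
Draw 13: a1=1.170, a2=0.000, a3=5.085, a0=6.255; τ=−ln(0.6712)/6.255=0.064 → t=1.482 > T=1.44: stop.
At T=1.44: R=0 A=15 G=12 C=3; the largest is A.

Dominant species at T: A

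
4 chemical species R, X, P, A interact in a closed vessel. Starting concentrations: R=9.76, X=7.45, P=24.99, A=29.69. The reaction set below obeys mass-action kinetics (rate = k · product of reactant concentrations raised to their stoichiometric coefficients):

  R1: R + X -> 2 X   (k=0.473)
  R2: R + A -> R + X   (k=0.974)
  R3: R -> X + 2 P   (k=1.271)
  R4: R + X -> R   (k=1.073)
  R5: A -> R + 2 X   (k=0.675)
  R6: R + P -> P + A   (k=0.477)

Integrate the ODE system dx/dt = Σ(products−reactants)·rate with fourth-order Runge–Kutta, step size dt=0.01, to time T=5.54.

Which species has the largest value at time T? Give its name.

Dominant species at T: X

RK4 with dt=0.01: 554 steps to T=5.54. Trajectory (selected grid times):
t=0.00: R=9.76 X=7.45 P=24.99 A=29.69
t=0.62: R=0.34 X=32.85 P=26.96 A=14.23
t=1.23: R=0.20 X=41.04 P=27.36 A=9.61
t=1.85: R=0.13 X=46.13 P=27.61 A=6.74
t=2.46: R=0.09 X=49.45 P=27.77 A=4.87
t=3.08: R=0.06 X=51.79 P=27.89 A=3.54
t=3.69: R=0.04 X=53.43 P=27.97 A=2.62
t=4.31: R=0.03 X=54.63 P=28.03 A=1.94
t=4.92: R=0.02 X=55.49 P=28.07 A=1.45
t=5.54: R=0.02 X=56.14 P=28.11 A=1.08
At T=5.54: R=0.02 X=56.14 P=28.11 A=1.08; the largest is X.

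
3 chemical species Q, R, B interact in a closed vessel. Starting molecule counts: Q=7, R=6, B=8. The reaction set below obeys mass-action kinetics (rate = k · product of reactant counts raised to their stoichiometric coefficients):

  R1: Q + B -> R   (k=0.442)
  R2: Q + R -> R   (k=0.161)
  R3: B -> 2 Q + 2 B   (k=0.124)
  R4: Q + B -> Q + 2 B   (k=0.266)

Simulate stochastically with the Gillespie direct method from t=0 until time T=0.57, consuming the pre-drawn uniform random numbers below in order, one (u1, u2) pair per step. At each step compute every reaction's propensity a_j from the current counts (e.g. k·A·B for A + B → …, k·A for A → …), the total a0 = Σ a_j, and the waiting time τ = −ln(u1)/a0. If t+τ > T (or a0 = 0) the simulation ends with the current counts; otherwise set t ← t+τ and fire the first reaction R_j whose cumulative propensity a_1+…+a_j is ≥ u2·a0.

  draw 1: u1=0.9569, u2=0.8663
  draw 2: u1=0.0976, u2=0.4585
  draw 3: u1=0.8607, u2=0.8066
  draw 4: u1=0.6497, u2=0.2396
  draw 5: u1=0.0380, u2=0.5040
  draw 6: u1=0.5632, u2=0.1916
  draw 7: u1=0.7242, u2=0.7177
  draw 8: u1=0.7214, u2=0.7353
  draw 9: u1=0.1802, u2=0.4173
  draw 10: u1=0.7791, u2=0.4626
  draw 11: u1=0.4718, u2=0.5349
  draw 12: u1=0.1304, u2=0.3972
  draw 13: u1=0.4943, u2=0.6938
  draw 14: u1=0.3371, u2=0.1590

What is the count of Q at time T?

Q at T = 3

t=0.000: Q=7 R=6 B=8
Draw 1: a1=24.752, a2=6.762, a3=0.992, a4=14.896, a0=47.402; τ=−ln(0.9569)/47.402=0.001 → t=0.001; u2·a0=0.8663·47.402=41.064; a1+…+a3=32.506 < 41.064 ≤ a1+…+a4=47.402 → R4 fires; Q=7 R=6 B=9
Draw 2: a1=27.846, a2=6.762, a3=1.116, a4=16.758, a0=52.482; τ=−ln(0.0976)/52.482=0.044 → t=0.045; u2·a0=0.4585·52.482=24.063 ≤ a1=27.846 → R1 fires; Q=6 R=7 B=8
Draw 3: a1=21.216, a2=6.762, a3=0.992, a4=12.768, a0=41.738; τ=−ln(0.8607)/41.738=0.004 → t=0.049; u2·a0=0.8066·41.738=33.666; a1+…+a3=28.970 < 33.666 ≤ a1+…+a4=41.738 → R4 fires; Q=6 R=7 B=9
Draw 4: a1=23.868, a2=6.762, a3=1.116, a4=14.364, a0=46.110; τ=−ln(0.6497)/46.110=0.009 → t=0.058; u2·a0=0.2396·46.110=11.048 ≤ a1=23.868 → R1 fires; Q=5 R=8 B=8
Draw 5: a1=17.680, a2=6.440, a3=0.992, a4=10.640, a0=35.752; τ=−ln(0.0380)/35.752=0.091 → t=0.150; u2·a0=0.5040·35.752=18.019; a1=17.680 < 18.019 ≤ a1+a2=24.120 → R2 fires; Q=4 R=8 B=8
Draw 6: a1=14.144, a2=5.152, a3=0.992, a4=8.512, a0=28.800; τ=−ln(0.5632)/28.800=0.020 → t=0.170; u2·a0=0.1916·28.800=5.518 ≤ a1=14.144 → R1 fires; Q=3 R=9 B=7
Draw 7: a1=9.282, a2=4.347, a3=0.868, a4=5.586, a0=20.083; τ=−ln(0.7242)/20.083=0.016 → t=0.186; u2·a0=0.7177·20.083=14.414; a1+a2=13.629 < 14.414 ≤ a1+…+a3=14.497 → R3 fires; Q=5 R=9 B=8
Draw 8: a1=17.680, a2=7.245, a3=0.992, a4=10.640, a0=36.557; τ=−ln(0.7214)/36.557=0.009 → t=0.195; u2·a0=0.7353·36.557=26.880; a1+…+a3=25.917 < 26.880 ≤ a1+…+a4=36.557 → R4 fires; Q=5 R=9 B=9
Draw 9: a1=19.890, a2=7.245, a3=1.116, a4=11.970, a0=40.221; τ=−ln(0.1802)/40.221=0.043 → t=0.237; u2·a0=0.4173·40.221=16.784 ≤ a1=19.890 → R1 fires; Q=4 R=10 B=8
Draw 10: a1=14.144, a2=6.440, a3=0.992, a4=8.512, a0=30.088; τ=−ln(0.7791)/30.088=0.008 → t=0.246; u2·a0=0.4626·30.088=13.919 ≤ a1=14.144 → R1 fires; Q=3 R=11 B=7
Draw 11: a1=9.282, a2=5.313, a3=0.868, a4=5.586, a0=21.049; τ=−ln(0.4718)/21.049=0.036 → t=0.281; u2·a0=0.5349·21.049=11.259; a1=9.282 < 11.259 ≤ a1+a2=14.595 → R2 fires; Q=2 R=11 B=7
Draw 12: a1=6.188, a2=3.542, a3=0.868, a4=3.724, a0=14.322; τ=−ln(0.1304)/14.322=0.142 → t=0.423; u2·a0=0.3972·14.322=5.689 ≤ a1=6.188 → R1 fires; Q=1 R=12 B=6
Draw 13: a1=2.652, a2=1.932, a3=0.744, a4=1.596, a0=6.924; τ=−ln(0.4943)/6.924=0.102 → t=0.525; u2·a0=0.6938·6.924=4.804; a1+a2=4.584 < 4.804 ≤ a1+…+a3=5.328 → R3 fires; Q=3 R=12 B=7
Draw 14: a1=9.282, a2=5.796, a3=0.868, a4=5.586, a0=21.532; τ=−ln(0.3371)/21.532=0.051 → t=0.576 > T=0.57: stop.
Read off Q at T=0.57: 3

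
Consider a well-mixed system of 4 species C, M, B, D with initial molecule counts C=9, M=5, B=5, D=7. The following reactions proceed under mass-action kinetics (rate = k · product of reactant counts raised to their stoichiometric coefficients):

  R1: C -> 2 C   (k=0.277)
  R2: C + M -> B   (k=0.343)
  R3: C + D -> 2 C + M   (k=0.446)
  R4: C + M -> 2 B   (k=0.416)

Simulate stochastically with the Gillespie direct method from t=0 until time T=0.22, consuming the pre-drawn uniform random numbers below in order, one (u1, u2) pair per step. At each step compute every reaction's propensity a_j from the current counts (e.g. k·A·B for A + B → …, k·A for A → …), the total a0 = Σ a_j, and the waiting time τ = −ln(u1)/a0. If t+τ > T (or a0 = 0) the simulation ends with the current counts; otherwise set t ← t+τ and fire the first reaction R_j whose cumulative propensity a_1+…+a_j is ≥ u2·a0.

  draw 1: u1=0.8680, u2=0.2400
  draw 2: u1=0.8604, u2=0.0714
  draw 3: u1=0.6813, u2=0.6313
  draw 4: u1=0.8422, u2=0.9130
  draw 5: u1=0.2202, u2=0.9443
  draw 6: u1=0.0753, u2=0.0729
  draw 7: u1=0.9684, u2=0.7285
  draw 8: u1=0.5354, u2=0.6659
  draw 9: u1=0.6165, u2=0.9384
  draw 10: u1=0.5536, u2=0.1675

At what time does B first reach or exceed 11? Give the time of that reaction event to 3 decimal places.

Threshold first reached at t = 0.060

t=0.000: C=9 M=5 B=5 D=7
Draw 1: a1=2.493, a2=15.435, a3=28.098, a4=18.720, a0=64.746; τ=−ln(0.8680)/64.746=0.002 → t=0.002; u2·a0=0.2400·64.746=15.539; a1=2.493 < 15.539 ≤ a1+a2=17.928 → R2 fires; C=8 M=4 B=6 D=7
Draw 2: a1=2.216, a2=10.976, a3=24.976, a4=13.312, a0=51.480; τ=−ln(0.8604)/51.480=0.003 → t=0.005; u2·a0=0.0714·51.480=3.676; a1=2.216 < 3.676 ≤ a1+a2=13.192 → R2 fires; C=7 M=3 B=7 D=7
Draw 3: a1=1.939, a2=7.203, a3=21.854, a4=8.736, a0=39.732; τ=−ln(0.6813)/39.732=0.010 → t=0.015; u2·a0=0.6313·39.732=25.083; a1+a2=9.142 < 25.083 ≤ a1+…+a3=30.996 → R3 fires; C=8 M=4 B=7 D=6
Draw 4: a1=2.216, a2=10.976, a3=21.408, a4=13.312, a0=47.912; τ=−ln(0.8422)/47.912=0.004 → t=0.018; u2·a0=0.9130·47.912=43.744; a1+…+a3=34.600 < 43.744 ≤ a1+…+a4=47.912 → R4 fires; C=7 M=3 B=9 D=6
Draw 5: a1=1.939, a2=7.203, a3=18.732, a4=8.736, a0=36.610; τ=−ln(0.2202)/36.610=0.041 → t=0.060; u2·a0=0.9443·36.610=34.571; a1+…+a3=27.874 < 34.571 ≤ a1+…+a4=36.610 → R4 fires; C=6 M=2 B=11 D=6
Draw 6: a1=1.662, a2=4.116, a3=16.056, a4=4.992, a0=26.826; τ=−ln(0.0753)/26.826=0.096 → t=0.156; u2·a0=0.0729·26.826=1.956; a1=1.662 < 1.956 ≤ a1+a2=5.778 → R2 fires; C=5 M=1 B=12 D=6
Draw 7: a1=1.385, a2=1.715, a3=13.380, a4=2.080, a0=18.560; τ=−ln(0.9684)/18.560=0.002 → t=0.158; u2·a0=0.7285·18.560=13.521; a1+a2=3.100 < 13.521 ≤ a1+…+a3=16.480 → R3 fires; C=6 M=2 B=12 D=5
Draw 8: a1=1.662, a2=4.116, a3=13.380, a4=4.992, a0=24.150; τ=−ln(0.5354)/24.150=0.026 → t=0.184; u2·a0=0.6659·24.150=16.081; a1+a2=5.778 < 16.081 ≤ a1+…+a3=19.158 → R3 fires; C=7 M=3 B=12 D=4
Draw 9: a1=1.939, a2=7.203, a3=12.488, a4=8.736, a0=30.366; τ=−ln(0.6165)/30.366=0.016 → t=0.200; u2·a0=0.9384·30.366=28.495; a1+…+a3=21.630 < 28.495 ≤ a1+…+a4=30.366 → R4 fires; C=6 M=2 B=14 D=4
Draw 10: a1=1.662, a2=4.116, a3=10.704, a4=4.992, a0=21.474; τ=−ln(0.5536)/21.474=0.028 → t=0.227 > T=0.22: stop.
B first becomes ≥ 11 when it reaches 11 at the event at t=0.060.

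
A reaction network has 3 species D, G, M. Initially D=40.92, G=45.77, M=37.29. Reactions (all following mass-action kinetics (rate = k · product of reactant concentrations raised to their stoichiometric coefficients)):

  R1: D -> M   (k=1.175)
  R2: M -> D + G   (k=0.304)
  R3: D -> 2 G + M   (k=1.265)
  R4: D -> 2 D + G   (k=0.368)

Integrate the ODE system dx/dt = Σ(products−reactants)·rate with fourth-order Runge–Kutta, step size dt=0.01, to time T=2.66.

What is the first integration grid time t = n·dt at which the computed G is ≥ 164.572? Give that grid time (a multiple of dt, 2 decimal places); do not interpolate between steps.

RK4 with dt=0.01: 266 steps to T=2.66. Trajectory (selected grid times):
t=0.00: D=40.92 G=45.77 M=37.29
t=0.30: D=25.30 G=78.11 M=56.46
t=0.59: D=18.00 G=101.38 M=66.03
t=0.89: D=14.37 G=121.54 M=71.42
t=1.18: D=12.73 G=139.29 M=74.49
t=1.48: D=11.98 G=156.88 M=76.60
t=1.61: D=11.82 G=164.40 M=77.33
t=1.62: D=11.81 G=164.98 M=77.38
t=1.77: D=11.70 G=173.63 M=78.14
t=2.07: D=11.64 G=190.96 M=79.48
t=2.36: D=11.70 G=207.82 M=80.68
t=2.66: D=11.81 G=225.45 M=81.86
G(1.61)=164.400 < 164.572 but G(1.62)=164.977 ≥ 164.572, so the first grid time is t=1.62.

Threshold first reached at t = 1.62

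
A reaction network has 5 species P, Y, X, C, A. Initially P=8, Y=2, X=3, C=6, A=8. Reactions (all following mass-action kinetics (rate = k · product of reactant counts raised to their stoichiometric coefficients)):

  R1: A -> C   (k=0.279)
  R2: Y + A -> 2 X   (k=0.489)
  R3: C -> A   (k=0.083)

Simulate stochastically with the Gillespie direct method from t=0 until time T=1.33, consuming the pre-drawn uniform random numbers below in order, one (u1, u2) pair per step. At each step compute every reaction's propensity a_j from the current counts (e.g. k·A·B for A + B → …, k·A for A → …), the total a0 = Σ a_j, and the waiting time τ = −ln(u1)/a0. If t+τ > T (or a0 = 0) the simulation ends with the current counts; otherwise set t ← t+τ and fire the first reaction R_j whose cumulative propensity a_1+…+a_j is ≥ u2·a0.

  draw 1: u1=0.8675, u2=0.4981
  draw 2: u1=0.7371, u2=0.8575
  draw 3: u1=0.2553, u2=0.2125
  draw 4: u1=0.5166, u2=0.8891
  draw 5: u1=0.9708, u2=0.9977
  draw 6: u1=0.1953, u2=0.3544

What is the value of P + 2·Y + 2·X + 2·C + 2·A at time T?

Check how each reaction changes W = P + 2·Y + 2·X + 2·C + 2·A (weight of products minus weight of reactants):
R1: A -> C: (2·1) − (2·1) = 2 − 2 = 0
R2: Y + A -> 2 X: (2·2) − (2·1 + 2·1) = 4 − 4 = 0
R3: C -> A: (2·1) − (2·1) = 2 − 2 = 0
Every reaction leaves W unchanged, so W is conserved and no simulation is needed: W(T) = W(0) = 8 + 2·2 + 2·3 + 2·6 + 2·8 = 46

Value at T = 46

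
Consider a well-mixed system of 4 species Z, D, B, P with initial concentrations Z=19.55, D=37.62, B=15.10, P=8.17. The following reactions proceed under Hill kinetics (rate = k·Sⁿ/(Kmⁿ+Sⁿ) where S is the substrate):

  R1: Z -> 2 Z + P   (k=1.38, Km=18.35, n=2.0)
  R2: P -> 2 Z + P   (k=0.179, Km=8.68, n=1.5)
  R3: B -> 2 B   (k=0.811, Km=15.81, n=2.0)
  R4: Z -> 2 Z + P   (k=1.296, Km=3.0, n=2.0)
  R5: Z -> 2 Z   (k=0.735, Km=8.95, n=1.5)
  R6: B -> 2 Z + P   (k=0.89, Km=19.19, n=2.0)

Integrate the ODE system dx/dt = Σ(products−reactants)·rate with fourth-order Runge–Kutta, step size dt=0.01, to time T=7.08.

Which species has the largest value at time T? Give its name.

Dominant species at T: Z

RK4 with dt=0.01: 708 steps to T=7.08. Trajectory (selected grid times):
t=0.00: Z=19.55 D=37.62 B=15.10 P=8.17
t=0.79: Z=22.31 D=37.62 B=15.14 P=10.06
t=1.57: Z=25.14 D=37.62 B=15.17 P=11.99
t=2.36: Z=28.10 D=37.62 B=15.21 P=14.01
t=3.15: Z=31.14 D=37.62 B=15.25 P=16.09
t=3.93: Z=34.20 D=37.62 B=15.28 P=18.17
t=4.72: Z=37.36 D=37.62 B=15.32 P=20.33
t=5.51: Z=40.57 D=37.62 B=15.36 P=22.51
t=6.29: Z=43.77 D=37.62 B=15.39 P=24.69
t=7.08: Z=47.05 D=37.62 B=15.43 P=26.93
At T=7.08: Z=47.05 D=37.62 B=15.43 P=26.93; the largest is Z.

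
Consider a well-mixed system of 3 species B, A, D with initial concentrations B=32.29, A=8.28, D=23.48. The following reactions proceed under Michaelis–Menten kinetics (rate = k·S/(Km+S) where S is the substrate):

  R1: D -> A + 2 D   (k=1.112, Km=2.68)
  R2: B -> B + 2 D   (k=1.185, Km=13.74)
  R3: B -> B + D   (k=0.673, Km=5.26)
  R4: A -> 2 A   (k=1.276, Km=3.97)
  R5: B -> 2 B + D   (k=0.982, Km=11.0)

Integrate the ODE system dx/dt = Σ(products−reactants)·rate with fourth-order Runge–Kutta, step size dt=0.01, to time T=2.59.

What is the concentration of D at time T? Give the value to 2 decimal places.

D at T = 33.87

RK4 with dt=0.01: 259 steps to T=2.59. Trajectory (selected grid times):
t=0.00: B=32.29 A=8.28 D=23.48
t=0.29: B=32.50 A=8.82 D=24.63
t=0.58: B=32.72 A=9.37 D=25.79
t=0.86: B=32.92 A=9.91 D=26.91
t=1.15: B=33.14 A=10.47 D=28.07
t=1.44: B=33.35 A=11.03 D=29.23
t=1.73: B=33.56 A=11.60 D=30.40
t=2.01: B=33.77 A=12.16 D=31.53
t=2.30: B=33.99 A=12.74 D=32.70
t=2.59: B=34.20 A=13.32 D=33.87
Read off D at T=2.59: 33.87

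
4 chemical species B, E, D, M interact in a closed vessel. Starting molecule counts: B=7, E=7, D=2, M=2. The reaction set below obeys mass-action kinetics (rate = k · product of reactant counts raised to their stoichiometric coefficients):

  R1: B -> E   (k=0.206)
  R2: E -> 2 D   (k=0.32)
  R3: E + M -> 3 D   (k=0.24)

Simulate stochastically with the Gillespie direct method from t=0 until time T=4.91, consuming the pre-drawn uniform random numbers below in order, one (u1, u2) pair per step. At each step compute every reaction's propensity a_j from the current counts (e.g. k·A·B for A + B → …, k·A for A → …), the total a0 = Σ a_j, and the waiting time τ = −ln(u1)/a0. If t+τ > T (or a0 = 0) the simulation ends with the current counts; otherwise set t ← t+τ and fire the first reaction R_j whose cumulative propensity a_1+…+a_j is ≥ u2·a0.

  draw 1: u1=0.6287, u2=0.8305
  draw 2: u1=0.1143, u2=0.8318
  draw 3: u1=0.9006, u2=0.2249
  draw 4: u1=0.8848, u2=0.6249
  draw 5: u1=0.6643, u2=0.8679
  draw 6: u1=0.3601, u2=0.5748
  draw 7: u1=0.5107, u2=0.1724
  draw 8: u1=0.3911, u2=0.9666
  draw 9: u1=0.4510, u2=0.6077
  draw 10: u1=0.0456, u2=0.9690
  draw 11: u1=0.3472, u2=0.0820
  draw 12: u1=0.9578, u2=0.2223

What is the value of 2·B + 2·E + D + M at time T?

Value at T = 32

Check how each reaction changes W = 2·B + 2·E + D + M (weight of products minus weight of reactants):
R1: B -> E: (2·1) − (2·1) = 2 − 2 = 0
R2: E -> 2 D: (1·2) − (2·1) = 2 − 2 = 0
R3: E + M -> 3 D: (1·3) − (2·1 + 1·1) = 3 − 3 = 0
Every reaction leaves W unchanged, so W is conserved and no simulation is needed: W(T) = W(0) = 2·7 + 2·7 + 2 + 2 = 32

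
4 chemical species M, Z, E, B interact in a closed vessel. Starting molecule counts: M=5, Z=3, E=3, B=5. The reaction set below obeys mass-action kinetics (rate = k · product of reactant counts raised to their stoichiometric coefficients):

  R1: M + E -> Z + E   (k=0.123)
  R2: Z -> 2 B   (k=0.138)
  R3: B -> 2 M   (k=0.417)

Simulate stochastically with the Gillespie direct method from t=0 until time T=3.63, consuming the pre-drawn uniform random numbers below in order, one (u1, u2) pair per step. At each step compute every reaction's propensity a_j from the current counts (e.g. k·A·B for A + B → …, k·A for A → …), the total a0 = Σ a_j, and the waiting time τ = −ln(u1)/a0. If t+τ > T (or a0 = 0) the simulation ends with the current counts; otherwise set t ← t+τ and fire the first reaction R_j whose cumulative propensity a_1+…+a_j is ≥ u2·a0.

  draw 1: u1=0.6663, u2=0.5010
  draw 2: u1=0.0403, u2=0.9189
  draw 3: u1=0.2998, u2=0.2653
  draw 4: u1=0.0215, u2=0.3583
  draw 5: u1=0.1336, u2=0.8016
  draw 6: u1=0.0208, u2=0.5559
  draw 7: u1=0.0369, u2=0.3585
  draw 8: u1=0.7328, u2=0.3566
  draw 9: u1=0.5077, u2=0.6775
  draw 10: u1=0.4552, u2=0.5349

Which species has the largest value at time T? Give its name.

Dominant species at T: M

t=0.000: M=5 Z=3 E=3 B=5
Draw 1: a1=1.845, a2=0.414, a3=2.085, a0=4.344; τ=−ln(0.6663)/4.344=0.093 → t=0.093; u2·a0=0.5010·4.344=2.176; a1=1.845 < 2.176 ≤ a1+a2=2.259 → R2 fires; M=5 Z=2 E=3 B=7
Draw 2: a1=1.845, a2=0.276, a3=2.919, a0=5.040; τ=−ln(0.0403)/5.040=0.637 → t=0.731; u2·a0=0.9189·5.040=4.631; a1+a2=2.121 < 4.631 ≤ a1+…+a3=5.040 → R3 fires; M=7 Z=2 E=3 B=6
Draw 3: a1=2.583, a2=0.276, a3=2.502, a0=5.361; τ=−ln(0.2998)/5.361=0.225 → t=0.955; u2·a0=0.2653·5.361=1.422 ≤ a1=2.583 → R1 fires; M=6 Z=3 E=3 B=6
Draw 4: a1=2.214, a2=0.414, a3=2.502, a0=5.130; τ=−ln(0.0215)/5.130=0.748 → t=1.704; u2·a0=0.3583·5.130=1.838 ≤ a1=2.214 → R1 fires; M=5 Z=4 E=3 B=6
Draw 5: a1=1.845, a2=0.552, a3=2.502, a0=4.899; τ=−ln(0.1336)/4.899=0.411 → t=2.115; u2·a0=0.8016·4.899=3.927; a1+a2=2.397 < 3.927 ≤ a1+…+a3=4.899 → R3 fires; M=7 Z=4 E=3 B=5
Draw 6: a1=2.583, a2=0.552, a3=2.085, a0=5.220; τ=−ln(0.0208)/5.220=0.742 → t=2.857; u2·a0=0.5559·5.220=2.902; a1=2.583 < 2.902 ≤ a1+a2=3.135 → R2 fires; M=7 Z=3 E=3 B=7
Draw 7: a1=2.583, a2=0.414, a3=2.919, a0=5.916; τ=−ln(0.0369)/5.916=0.558 → t=3.414; u2·a0=0.3585·5.916=2.121 ≤ a1=2.583 → R1 fires; M=6 Z=4 E=3 B=7
Draw 8: a1=2.214, a2=0.552, a3=2.919, a0=5.685; τ=−ln(0.7328)/5.685=0.055 → t=3.469; u2·a0=0.3566·5.685=2.027 ≤ a1=2.214 → R1 fires; M=5 Z=5 E=3 B=7
Draw 9: a1=1.845, a2=0.690, a3=2.919, a0=5.454; τ=−ln(0.5077)/5.454=0.124 → t=3.593; u2·a0=0.6775·5.454=3.695; a1+a2=2.535 < 3.695 ≤ a1+…+a3=5.454 → R3 fires; M=7 Z=5 E=3 B=6
Draw 10: a1=2.583, a2=0.690, a3=2.502, a0=5.775; τ=−ln(0.4552)/5.775=0.136 → t=3.730 > T=3.63: stop.
At T=3.63: M=7 Z=5 E=3 B=6; the largest is M.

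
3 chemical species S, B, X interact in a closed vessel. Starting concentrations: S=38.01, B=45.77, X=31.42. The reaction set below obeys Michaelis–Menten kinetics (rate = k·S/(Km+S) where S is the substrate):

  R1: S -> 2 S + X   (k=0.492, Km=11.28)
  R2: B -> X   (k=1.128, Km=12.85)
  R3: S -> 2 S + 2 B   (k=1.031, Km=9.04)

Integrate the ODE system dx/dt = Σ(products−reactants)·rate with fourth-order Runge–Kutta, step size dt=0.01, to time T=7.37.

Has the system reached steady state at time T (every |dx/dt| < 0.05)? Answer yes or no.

RK4 with dt=0.01: 737 steps to T=7.37. Trajectory (selected grid times):
t=0.00: S=38.01 B=45.77 X=31.42
t=0.82: S=39.01 B=46.42 X=32.46
t=1.64: S=40.01 B=47.07 X=33.49
t=2.46: S=41.02 B=47.72 X=34.54
t=3.28: S=42.03 B=48.38 X=35.58
t=4.09: S=43.03 B=49.03 X=36.62
t=4.91: S=44.05 B=49.70 X=37.68
t=5.73: S=45.08 B=50.37 X=38.74
t=6.55: S=46.10 B=51.04 X=39.80
t=7.37: S=47.14 B=51.72 X=40.86
Rates at T: R1=0.3970, R2=0.9035, R3=0.8651
dx/dt at T (Σ net stoichiometry × rate): S=+1.2621, B=+0.8267, X=+1.3005
Largest |dx/dt| is |+1.3005| (X) ≥ 0.05 → not steady.

Steady state at T: no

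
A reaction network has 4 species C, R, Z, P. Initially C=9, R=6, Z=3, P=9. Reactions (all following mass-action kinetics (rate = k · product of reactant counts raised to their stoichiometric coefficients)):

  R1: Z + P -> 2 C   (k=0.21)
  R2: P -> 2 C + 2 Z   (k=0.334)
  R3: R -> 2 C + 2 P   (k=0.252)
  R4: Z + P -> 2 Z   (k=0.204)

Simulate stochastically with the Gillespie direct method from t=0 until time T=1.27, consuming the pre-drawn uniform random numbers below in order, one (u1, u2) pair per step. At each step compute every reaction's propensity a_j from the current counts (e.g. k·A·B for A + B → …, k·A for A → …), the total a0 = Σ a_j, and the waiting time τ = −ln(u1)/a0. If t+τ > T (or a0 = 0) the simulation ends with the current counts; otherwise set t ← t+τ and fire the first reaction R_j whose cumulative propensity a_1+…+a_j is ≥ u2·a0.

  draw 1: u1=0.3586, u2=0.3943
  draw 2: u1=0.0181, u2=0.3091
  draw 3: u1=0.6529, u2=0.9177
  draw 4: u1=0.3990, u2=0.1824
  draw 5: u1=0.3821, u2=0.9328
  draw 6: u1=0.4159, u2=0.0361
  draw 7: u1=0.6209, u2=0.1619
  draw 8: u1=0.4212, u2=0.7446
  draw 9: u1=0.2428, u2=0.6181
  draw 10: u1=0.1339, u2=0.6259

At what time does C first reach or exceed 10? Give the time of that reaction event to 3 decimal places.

t=0.000: C=9 R=6 Z=3 P=9
Draw 1: a1=5.670, a2=3.006, a3=1.512, a4=5.508, a0=15.696; τ=−ln(0.3586)/15.696=0.065 → t=0.065; u2·a0=0.3943·15.696=6.189; a1=5.670 < 6.189 ≤ a1+a2=8.676 → R2 fires; C=11 R=6 Z=5 P=8
Draw 2: a1=8.400, a2=2.672, a3=1.512, a4=8.160, a0=20.744; τ=−ln(0.0181)/20.744=0.193 → t=0.259; u2·a0=0.3091·20.744=6.412 ≤ a1=8.400 → R1 fires; C=13 R=6 Z=4 P=7
Draw 3: a1=5.880, a2=2.338, a3=1.512, a4=5.712, a0=15.442; τ=−ln(0.6529)/15.442=0.028 → t=0.286; u2·a0=0.9177·15.442=14.171; a1+…+a3=9.730 < 14.171 ≤ a1+…+a4=15.442 → R4 fires; C=13 R=6 Z=5 P=6
Draw 4: a1=6.300, a2=2.004, a3=1.512, a4=6.120, a0=15.936; τ=−ln(0.3990)/15.936=0.058 → t=0.344; u2·a0=0.1824·15.936=2.907 ≤ a1=6.300 → R1 fires; C=15 R=6 Z=4 P=5
Draw 5: a1=4.200, a2=1.670, a3=1.512, a4=4.080, a0=11.462; τ=−ln(0.3821)/11.462=0.084 → t=0.428; u2·a0=0.9328·11.462=10.692; a1+…+a3=7.382 < 10.692 ≤ a1+…+a4=11.462 → R4 fires; C=15 R=6 Z=5 P=4
Draw 6: a1=4.200, a2=1.336, a3=1.512, a4=4.080, a0=11.128; τ=−ln(0.4159)/11.128=0.079 → t=0.507; u2·a0=0.0361·11.128=0.402 ≤ a1=4.200 → R1 fires; C=17 R=6 Z=4 P=3
Draw 7: a1=2.520, a2=1.002, a3=1.512, a4=2.448, a0=7.482; τ=−ln(0.6209)/7.482=0.064 → t=0.570; u2·a0=0.1619·7.482=1.211 ≤ a1=2.520 → R1 fires; C=19 R=6 Z=3 P=2
Draw 8: a1=1.260, a2=0.668, a3=1.512, a4=1.224, a0=4.664; τ=−ln(0.4212)/4.664=0.185 → t=0.756; u2·a0=0.7446·4.664=3.473; a1+…+a3=3.440 < 3.473 ≤ a1+…+a4=4.664 → R4 fires; C=19 R=6 Z=4 P=1
Draw 9: a1=0.840, a2=0.334, a3=1.512, a4=0.816, a0=3.502; τ=−ln(0.2428)/3.502=0.404 → t=1.160; u2·a0=0.6181·3.502=2.165; a1+a2=1.174 < 2.165 ≤ a1+…+a3=2.686 → R3 fires; C=21 R=5 Z=4 P=3
Draw 10: a1=2.520, a2=1.002, a3=1.260, a4=2.448, a0=7.230; τ=−ln(0.1339)/7.230=0.278 → t=1.438 > T=1.27: stop.
C first becomes ≥ 10 when it reaches 11 at the event at t=0.065.

Threshold first reached at t = 0.065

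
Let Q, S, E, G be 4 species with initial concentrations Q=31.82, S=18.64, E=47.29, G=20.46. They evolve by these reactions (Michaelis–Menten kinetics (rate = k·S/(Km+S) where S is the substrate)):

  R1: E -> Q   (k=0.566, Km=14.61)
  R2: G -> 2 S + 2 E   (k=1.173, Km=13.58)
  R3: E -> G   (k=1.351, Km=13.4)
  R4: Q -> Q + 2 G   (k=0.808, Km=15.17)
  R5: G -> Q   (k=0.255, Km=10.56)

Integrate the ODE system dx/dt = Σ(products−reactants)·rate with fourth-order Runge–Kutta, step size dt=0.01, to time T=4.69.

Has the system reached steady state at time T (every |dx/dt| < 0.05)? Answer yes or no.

RK4 with dt=0.01: 469 steps to T=4.69. Trajectory (selected grid times):
t=0.00: Q=31.82 S=18.64 E=47.29 G=20.46
t=0.52: Q=32.13 S=19.38 E=47.26 G=21.12
t=1.04: Q=32.45 S=20.12 E=47.23 G=21.78
t=1.56: Q=32.76 S=20.88 E=47.21 G=22.43
t=2.08: Q=33.08 S=21.64 E=47.21 G=23.08
t=2.61: Q=33.40 S=22.43 E=47.21 G=23.74
t=3.13: Q=33.72 S=23.21 E=47.21 G=24.38
t=3.65: Q=34.03 S=24.00 E=47.23 G=25.02
t=4.17: Q=34.35 S=24.79 E=47.25 G=25.66
t=4.69: Q=34.67 S=25.59 E=47.28 G=26.30
Rates at T: R1=0.4324, R2=0.7736, R3=1.0527, R4=0.5621, R5=0.1819
dx/dt at T (Σ net stoichiometry × rate): Q=+0.6143, S=+1.5471, E=+0.0621, G=+1.2213
Largest |dx/dt| is |+1.5471| (S) ≥ 0.05 → not steady.

Steady state at T: no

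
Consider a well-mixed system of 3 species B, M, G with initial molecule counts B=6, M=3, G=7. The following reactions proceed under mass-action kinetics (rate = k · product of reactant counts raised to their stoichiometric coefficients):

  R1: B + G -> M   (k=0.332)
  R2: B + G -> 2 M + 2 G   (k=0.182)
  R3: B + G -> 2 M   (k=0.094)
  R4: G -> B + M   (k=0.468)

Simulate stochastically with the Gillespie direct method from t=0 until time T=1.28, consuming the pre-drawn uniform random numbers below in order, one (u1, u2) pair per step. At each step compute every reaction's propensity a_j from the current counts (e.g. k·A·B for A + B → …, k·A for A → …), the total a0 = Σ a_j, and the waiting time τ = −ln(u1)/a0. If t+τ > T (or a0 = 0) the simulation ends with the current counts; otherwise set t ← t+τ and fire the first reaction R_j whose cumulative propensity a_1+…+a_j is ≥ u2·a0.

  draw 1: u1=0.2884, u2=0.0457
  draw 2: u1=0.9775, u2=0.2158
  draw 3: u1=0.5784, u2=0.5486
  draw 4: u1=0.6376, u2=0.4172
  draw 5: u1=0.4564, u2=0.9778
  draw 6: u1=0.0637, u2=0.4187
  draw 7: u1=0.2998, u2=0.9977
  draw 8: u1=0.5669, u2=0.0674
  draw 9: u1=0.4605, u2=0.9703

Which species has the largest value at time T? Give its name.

t=0.000: B=6 M=3 G=7
Draw 1: a1=13.944, a2=7.644, a3=3.948, a4=3.276, a0=28.812; τ=−ln(0.2884)/28.812=0.043 → t=0.043; u2·a0=0.0457·28.812=1.317 ≤ a1=13.944 → R1 fires; B=5 M=4 G=6
Draw 2: a1=9.960, a2=5.460, a3=2.820, a4=2.808, a0=21.048; τ=−ln(0.9775)/21.048=0.001 → t=0.044; u2·a0=0.2158·21.048=4.542 ≤ a1=9.960 → R1 fires; B=4 M=5 G=5
Draw 3: a1=6.640, a2=3.640, a3=1.880, a4=2.340, a0=14.500; τ=−ln(0.5784)/14.500=0.038 → t=0.082; u2·a0=0.5486·14.500=7.955; a1=6.640 < 7.955 ≤ a1+a2=10.280 → R2 fires; B=3 M=7 G=6
Draw 4: a1=5.976, a2=3.276, a3=1.692, a4=2.808, a0=13.752; τ=−ln(0.6376)/13.752=0.033 → t=0.115; u2·a0=0.4172·13.752=5.737 ≤ a1=5.976 → R1 fires; B=2 M=8 G=5
Draw 5: a1=3.320, a2=1.820, a3=0.940, a4=2.340, a0=8.420; τ=−ln(0.4564)/8.420=0.093 → t=0.208; u2·a0=0.9778·8.420=8.233; a1+…+a3=6.080 < 8.233 ≤ a1+…+a4=8.420 → R4 fires; B=3 M=9 G=4
Draw 6: a1=3.984, a2=2.184, a3=1.128, a4=1.872, a0=9.168; τ=−ln(0.0637)/9.168=0.300 → t=0.508; u2·a0=0.4187·9.168=3.839 ≤ a1=3.984 → R1 fires; B=2 M=10 G=3
Draw 7: a1=1.992, a2=1.092, a3=0.564, a4=1.404, a0=5.052; τ=−ln(0.2998)/5.052=0.238 → t=0.747; u2·a0=0.9977·5.052=5.040; a1+…+a3=3.648 < 5.040 ≤ a1+…+a4=5.052 → R4 fires; B=3 M=11 G=2
Draw 8: a1=1.992, a2=1.092, a3=0.564, a4=0.936, a0=4.584; τ=−ln(0.5669)/4.584=0.124 → t=0.870; u2·a0=0.0674·4.584=0.309 ≤ a1=1.992 → R1 fires; B=2 M=12 G=1
Draw 9: a1=0.664, a2=0.364, a3=0.188, a4=0.468, a0=1.684; τ=−ln(0.4605)/1.684=0.460 → t=1.331 > T=1.28: stop.
At T=1.28: B=2 M=12 G=1; the largest is M.

Dominant species at T: M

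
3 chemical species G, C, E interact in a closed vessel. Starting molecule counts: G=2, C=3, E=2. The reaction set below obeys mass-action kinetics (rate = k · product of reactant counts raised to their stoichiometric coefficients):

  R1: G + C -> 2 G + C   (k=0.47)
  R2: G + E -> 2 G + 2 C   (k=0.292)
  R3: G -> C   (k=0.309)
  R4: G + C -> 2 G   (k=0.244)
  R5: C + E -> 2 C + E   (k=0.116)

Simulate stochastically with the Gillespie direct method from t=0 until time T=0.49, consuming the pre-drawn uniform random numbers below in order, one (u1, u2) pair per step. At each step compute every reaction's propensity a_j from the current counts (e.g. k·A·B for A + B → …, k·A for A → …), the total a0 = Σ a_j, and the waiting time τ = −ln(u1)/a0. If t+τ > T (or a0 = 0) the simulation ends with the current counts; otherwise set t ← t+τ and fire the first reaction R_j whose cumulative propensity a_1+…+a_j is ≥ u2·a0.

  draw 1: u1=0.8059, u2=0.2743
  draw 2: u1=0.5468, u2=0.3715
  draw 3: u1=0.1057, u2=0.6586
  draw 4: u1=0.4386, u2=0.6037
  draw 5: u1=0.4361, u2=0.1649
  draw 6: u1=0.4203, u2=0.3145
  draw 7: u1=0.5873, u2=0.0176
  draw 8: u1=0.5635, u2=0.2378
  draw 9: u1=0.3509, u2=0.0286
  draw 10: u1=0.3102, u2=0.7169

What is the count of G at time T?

t=0.000: G=2 C=3 E=2
Draw 1: a1=2.820, a2=1.168, a3=0.618, a4=1.464, a5=0.696, a0=6.766; τ=−ln(0.8059)/6.766=0.032 → t=0.032; u2·a0=0.2743·6.766=1.856 ≤ a1=2.820 → R1 fires; G=3 C=3 E=2
Draw 2: a1=4.230, a2=1.752, a3=0.927, a4=2.196, a5=0.696, a0=9.801; τ=−ln(0.5468)/9.801=0.062 → t=0.093; u2·a0=0.3715·9.801=3.641 ≤ a1=4.230 → R1 fires; G=4 C=3 E=2
Draw 3: a1=5.640, a2=2.336, a3=1.236, a4=2.928, a5=0.696, a0=12.836; τ=−ln(0.1057)/12.836=0.175 → t=0.269; u2·a0=0.6586·12.836=8.454; a1+a2=7.976 < 8.454 ≤ a1+…+a3=9.212 → R3 fires; G=3 C=4 E=2
Draw 4: a1=5.640, a2=1.752, a3=0.927, a4=2.928, a5=0.928, a0=12.175; τ=−ln(0.4386)/12.175=0.068 → t=0.336; u2·a0=0.6037·12.175=7.350; a1=5.640 < 7.350 ≤ a1+a2=7.392 → R2 fires; G=4 C=6 E=1
Draw 5: a1=11.280, a2=1.168, a3=1.236, a4=5.856, a5=0.696, a0=20.236; τ=−ln(0.4361)/20.236=0.041 → t=0.377; u2·a0=0.1649·20.236=3.337 ≤ a1=11.280 → R1 fires; G=5 C=6 E=1
Draw 6: a1=14.100, a2=1.460, a3=1.545, a4=7.320, a5=0.696, a0=25.121; τ=−ln(0.4203)/25.121=0.035 → t=0.412; u2·a0=0.3145·25.121=7.901 ≤ a1=14.100 → R1 fires; G=6 C=6 E=1
Draw 7: a1=16.920, a2=1.752, a3=1.854, a4=8.784, a5=0.696, a0=30.006; τ=−ln(0.5873)/30.006=0.018 → t=0.429; u2·a0=0.0176·30.006=0.528 ≤ a1=16.920 → R1 fires; G=7 C=6 E=1
Draw 8: a1=19.740, a2=2.044, a3=2.163, a4=10.248, a5=0.696, a0=34.891; τ=−ln(0.5635)/34.891=0.016 → t=0.446; u2·a0=0.2378·34.891=8.297 ≤ a1=19.740 → R1 fires; G=8 C=6 E=1
Draw 9: a1=22.560, a2=2.336, a3=2.472, a4=11.712, a5=0.696, a0=39.776; τ=−ln(0.3509)/39.776=0.026 → t=0.472; u2·a0=0.0286·39.776=1.138 ≤ a1=22.560 → R1 fires; G=9 C=6 E=1
Draw 10: a1=25.380, a2=2.628, a3=2.781, a4=13.176, a5=0.696, a0=44.661; τ=−ln(0.3102)/44.661=0.026 → t=0.498 > T=0.49: stop.
Read off G at T=0.49: 9

G at T = 9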